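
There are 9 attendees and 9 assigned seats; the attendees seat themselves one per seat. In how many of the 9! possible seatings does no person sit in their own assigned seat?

133496

By inclusion-exclusion, !9 = Σ (-1)^k · 9!/k! for k=0..9
= 9! - 9!/1! + 9!/2! - 9!/3! + 9!/4! - 9!/5! + 9!/6! - 9!/7! + 9!/8! - 9!/9!
= 362880 - 362880 + 181440 - 60480 + 15120 - 3024 + 504 - 72 + 9 - 1
= 133496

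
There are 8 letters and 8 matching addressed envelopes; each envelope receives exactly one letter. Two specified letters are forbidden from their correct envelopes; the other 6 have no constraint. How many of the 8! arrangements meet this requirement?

30960

Inclusion-exclusion on the 2 forbidden self-matches:
Σ_{j=0}^{2} (-1)^j C(2,j)(8-j)!
= C(2,0)·8! - C(2,1)·7! + C(2,2)·6!
= 40320 - 10080 + 720
= 30960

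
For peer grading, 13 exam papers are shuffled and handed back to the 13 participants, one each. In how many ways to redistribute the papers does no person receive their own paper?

2290792932

Recurrence: !13 = 12·(!12 + !11).
!13 = 12·(176214841 + 14684570) = 12·190899411 = 2290792932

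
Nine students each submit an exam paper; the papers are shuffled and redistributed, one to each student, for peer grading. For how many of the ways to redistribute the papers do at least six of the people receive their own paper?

205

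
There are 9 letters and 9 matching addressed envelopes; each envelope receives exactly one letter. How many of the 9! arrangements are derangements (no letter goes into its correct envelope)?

!9 is the nearest integer to 9!/e.
9! = 362880, and 362880/e ≈ 133496.09, so !9 = 133496.

133496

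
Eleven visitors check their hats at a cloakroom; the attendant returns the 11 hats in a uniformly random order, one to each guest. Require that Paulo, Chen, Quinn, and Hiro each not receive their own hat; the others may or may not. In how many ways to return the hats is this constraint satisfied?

27422640

Inclusion-exclusion on the 4 forbidden self-matches:
Σ_{j=0}^{4} (-1)^j C(4,j)(11-j)!
= C(4,0)·11! - C(4,1)·10! + C(4,2)·9! - C(4,3)·8! + C(4,4)·7!
= 39916800 - 14515200 + 2177280 - 161280 + 5040
= 27422640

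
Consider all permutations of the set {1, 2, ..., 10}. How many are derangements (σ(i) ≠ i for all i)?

1334961

Use !n = (n-1)(!(n-1) + !(n-2)).
!10 = 9·(133496 + 14833) = 9·148329 = 1334961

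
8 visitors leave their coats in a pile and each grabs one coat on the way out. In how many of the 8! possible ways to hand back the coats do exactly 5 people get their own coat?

Choose which 5 of the 8 are fixed: C(8,5) = 56.
The remaining 3 must be deranged: !3 = 2.
Total: 56 × 2 = 112.

112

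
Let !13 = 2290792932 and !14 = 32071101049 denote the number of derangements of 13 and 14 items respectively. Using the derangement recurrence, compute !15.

481066515734

!15 = (15-1)·(!14 + !13) = 14·(32071101049 + 2290792932) = 14·34361893981 = 481066515734.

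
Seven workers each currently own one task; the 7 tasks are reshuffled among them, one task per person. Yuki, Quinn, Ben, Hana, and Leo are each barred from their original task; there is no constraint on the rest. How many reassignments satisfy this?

Let A_j be the event that the j-th constrained one is fixed. By inclusion-exclusion over the 5 events:
Σ_{j=0}^{5} (-1)^j C(5,j)(7-j)!
= C(5,0)·7! - C(5,1)·6! + C(5,2)·5! - C(5,3)·4! + C(5,4)·3! - C(5,5)·2!
= 5040 - 3600 + 1200 - 240 + 30 - 2
= 2428

2428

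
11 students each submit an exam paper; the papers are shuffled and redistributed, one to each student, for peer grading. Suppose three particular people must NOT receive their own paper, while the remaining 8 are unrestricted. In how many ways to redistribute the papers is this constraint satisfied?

30078720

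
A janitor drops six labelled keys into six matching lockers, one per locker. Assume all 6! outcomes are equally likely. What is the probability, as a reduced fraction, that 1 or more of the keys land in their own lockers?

91/144

Favorable outcomes: Σ_{i≥1} C(6,i)·!(6-i) = 6·44 + 15·9 + 20·2 + 15·1 + 6·0 + 1·1 = 455.
Total outcomes: 6! = 720.
Probability = 455/720 = 91/144.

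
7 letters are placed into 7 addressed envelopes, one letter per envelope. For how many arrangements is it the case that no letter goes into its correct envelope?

1854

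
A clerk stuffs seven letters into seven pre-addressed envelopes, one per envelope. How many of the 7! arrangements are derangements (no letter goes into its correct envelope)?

1854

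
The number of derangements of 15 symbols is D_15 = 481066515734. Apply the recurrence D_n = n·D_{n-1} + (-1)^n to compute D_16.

7697064251745

D_16 = 16·481066515734 + 1 = 7697064251745.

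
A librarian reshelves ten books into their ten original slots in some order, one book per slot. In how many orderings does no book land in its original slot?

1334961

Recurrence: !10 = 9·(!9 + !8).
!10 = 9·(133496 + 14833) = 9·148329 = 1334961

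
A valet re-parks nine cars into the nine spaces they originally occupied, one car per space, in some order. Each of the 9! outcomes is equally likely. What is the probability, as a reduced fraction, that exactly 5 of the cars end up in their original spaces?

Favorable outcomes: C(9,5)·!4 = 126·9 = 1134.
Total outcomes: 9! = 362880.
Probability = 1134/362880 = 1/320.

1/320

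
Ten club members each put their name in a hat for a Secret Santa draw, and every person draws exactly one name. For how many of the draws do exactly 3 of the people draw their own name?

222480

Choose which 3 of the 10 are fixed: C(10,3) = 120.
The remaining 7 must be deranged: !7 = 1854.
Total: 120 × 1854 = 222480.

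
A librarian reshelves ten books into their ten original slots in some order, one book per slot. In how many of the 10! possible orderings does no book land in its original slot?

1334961

By inclusion-exclusion, !10 = Σ (-1)^k · 10!/k! for k=0..10
= 10! - 10!/1! + 10!/2! - 10!/3! + 10!/4! - 10!/5! + 10!/6! - 10!/7! + 10!/8! - 10!/9! + 10!/10!
= 3628800 - 3628800 + 1814400 - 604800 + 151200 - 30240 + 5040 - 720 + 90 - 10 + 1
= 1334961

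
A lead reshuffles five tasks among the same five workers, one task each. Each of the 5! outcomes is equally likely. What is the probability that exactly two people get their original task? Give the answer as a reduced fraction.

Favorable outcomes: C(5,2)·!3 = 10·2 = 20.
Total outcomes: 5! = 120.
Probability = 20/120 = 1/6.

1/6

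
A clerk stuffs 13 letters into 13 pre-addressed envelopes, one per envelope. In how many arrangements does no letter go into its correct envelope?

2290792932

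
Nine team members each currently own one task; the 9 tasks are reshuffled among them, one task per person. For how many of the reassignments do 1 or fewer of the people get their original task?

266993

# with exactly i fixed is C(9,i)·!(9-i); sum over i=0..1:
  i=0: C(9,0)·!9 = 1·133496 = 133496
  i=1: C(9,1)·!8 = 9·14833 = 133497
Total = 266993.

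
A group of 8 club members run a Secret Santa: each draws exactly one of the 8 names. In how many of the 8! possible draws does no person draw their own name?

14833

The number of derangements of 8 is !8 = Σ_{k=0}^{8} (-1)^k·8!/k!
= 8! - 8!/1! + 8!/2! - 8!/3! + 8!/4! - 8!/5! + 8!/6! - 8!/7! + 8!/8!
= 40320 - 40320 + 20160 - 6720 + 1680 - 336 + 56 - 8 + 1
= 14833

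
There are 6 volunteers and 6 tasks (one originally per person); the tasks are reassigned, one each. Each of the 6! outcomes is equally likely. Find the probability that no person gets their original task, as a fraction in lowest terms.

Favorable outcomes: !6 = 265.
Total outcomes: 6! = 720.
Probability = 265/720 = 53/144.

53/144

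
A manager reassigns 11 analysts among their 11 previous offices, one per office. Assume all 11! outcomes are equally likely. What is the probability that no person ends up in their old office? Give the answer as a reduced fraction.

Favorable outcomes: !11 = 14684570.
Total outcomes: 11! = 39916800.
Probability = 14684570/39916800 = 1468457/3991680.

1468457/3991680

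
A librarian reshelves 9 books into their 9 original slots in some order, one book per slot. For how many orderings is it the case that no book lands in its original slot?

!9 is the nearest integer to 9!/e.
9! = 362880, and 362880/e ≈ 133496.09, so !9 = 133496.

133496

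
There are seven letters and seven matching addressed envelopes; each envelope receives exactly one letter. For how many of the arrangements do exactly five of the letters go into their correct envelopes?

21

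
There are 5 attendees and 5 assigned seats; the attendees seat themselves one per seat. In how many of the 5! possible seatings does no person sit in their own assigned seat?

44

The number of derangements of 5 is !5 = Σ_{k=0}^{5} (-1)^k·5!/k!
= 5! - 5!/1! + 5!/2! - 5!/3! + 5!/4! - 5!/5!
= 120 - 120 + 60 - 20 + 5 - 1
= 44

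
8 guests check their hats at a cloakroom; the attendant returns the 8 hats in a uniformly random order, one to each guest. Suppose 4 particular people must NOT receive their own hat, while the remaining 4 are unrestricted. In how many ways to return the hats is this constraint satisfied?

24024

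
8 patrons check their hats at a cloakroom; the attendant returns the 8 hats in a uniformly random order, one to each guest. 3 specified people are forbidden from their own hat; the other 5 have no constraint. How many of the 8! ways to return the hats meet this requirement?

27240

Let A_j be the event that the j-th constrained one is fixed. By inclusion-exclusion over the 3 events:
Σ_{j=0}^{3} (-1)^j C(3,j)(8-j)!
= C(3,0)·8! - C(3,1)·7! + C(3,2)·6! - C(3,3)·5!
= 40320 - 15120 + 2160 - 120
= 27240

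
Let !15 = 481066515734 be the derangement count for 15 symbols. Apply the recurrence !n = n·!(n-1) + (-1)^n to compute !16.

!16 = 16·481066515734 + 1 = 7697064251745.

7697064251745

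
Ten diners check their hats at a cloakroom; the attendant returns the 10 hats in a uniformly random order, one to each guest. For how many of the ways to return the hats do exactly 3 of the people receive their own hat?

Choose which 3 of the 10 are fixed: C(10,3) = 120.
The other 7 form a derangement: !7 = 1854.
Total: 120 × 1854 = 222480.

222480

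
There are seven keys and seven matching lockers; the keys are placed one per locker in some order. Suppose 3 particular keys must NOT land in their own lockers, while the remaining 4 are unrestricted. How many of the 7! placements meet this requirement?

Let A_j be the event that the j-th constrained one is fixed. By inclusion-exclusion over the 3 events:
Σ_{j=0}^{3} (-1)^j C(3,j)(7-j)!
= C(3,0)·7! - C(3,1)·6! + C(3,2)·5! - C(3,3)·4!
= 5040 - 2160 + 360 - 24
= 3216

3216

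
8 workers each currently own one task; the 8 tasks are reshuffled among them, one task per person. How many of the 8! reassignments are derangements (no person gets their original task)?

14833

The number of derangements of 8 is !8 = Σ_{k=0}^{8} (-1)^k·8!/k!
= 8! - 8!/1! + 8!/2! - 8!/3! + 8!/4! - 8!/5! + 8!/6! - 8!/7! + 8!/8!
= 40320 - 40320 + 20160 - 6720 + 1680 - 336 + 56 - 8 + 1
= 14833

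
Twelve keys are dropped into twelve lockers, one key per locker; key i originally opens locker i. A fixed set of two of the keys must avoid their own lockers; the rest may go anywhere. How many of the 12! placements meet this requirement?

Let A_j be the event that the j-th constrained one is fixed. By inclusion-exclusion over the 2 events:
Σ_{j=0}^{2} (-1)^j C(2,j)(12-j)!
= C(2,0)·12! - C(2,1)·11! + C(2,2)·10!
= 479001600 - 79833600 + 3628800
= 402796800

402796800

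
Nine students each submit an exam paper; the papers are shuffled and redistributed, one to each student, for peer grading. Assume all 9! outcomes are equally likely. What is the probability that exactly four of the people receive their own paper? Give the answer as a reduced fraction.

11/720

Favorable outcomes: C(9,4)·!5 = 126·44 = 5544.
Total outcomes: 9! = 362880.
Probability = 5544/362880 = 11/720.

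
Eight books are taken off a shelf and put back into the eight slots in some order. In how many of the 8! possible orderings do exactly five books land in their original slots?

112

Choose which 5 of the 8 are fixed: C(8,5) = 56.
The other 3 form a derangement: !3 = 2.
Total: 56 × 2 = 112.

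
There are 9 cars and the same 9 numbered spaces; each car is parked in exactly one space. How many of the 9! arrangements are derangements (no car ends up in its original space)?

The number of derangements of 9 is !9 = Σ_{k=0}^{9} (-1)^k·9!/k!
= 9! - 9!/1! + 9!/2! - 9!/3! + 9!/4! - 9!/5! + 9!/6! - 9!/7! + 9!/8! - 9!/9!
= 362880 - 362880 + 181440 - 60480 + 15120 - 3024 + 504 - 72 + 9 - 1
= 133496

133496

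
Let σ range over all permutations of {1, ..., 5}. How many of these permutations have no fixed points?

44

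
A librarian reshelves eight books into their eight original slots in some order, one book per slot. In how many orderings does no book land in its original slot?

14833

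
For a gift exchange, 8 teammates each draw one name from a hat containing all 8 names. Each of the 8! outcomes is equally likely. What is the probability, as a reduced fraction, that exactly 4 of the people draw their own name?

1/64

Favorable outcomes: C(8,4)·!4 = 70·9 = 630.
Total outcomes: 8! = 40320.
Probability = 630/40320 = 1/64.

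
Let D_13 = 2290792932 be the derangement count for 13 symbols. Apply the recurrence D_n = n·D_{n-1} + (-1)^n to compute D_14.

D_14 = 14·2290792932 + 1 = 32071101049.

32071101049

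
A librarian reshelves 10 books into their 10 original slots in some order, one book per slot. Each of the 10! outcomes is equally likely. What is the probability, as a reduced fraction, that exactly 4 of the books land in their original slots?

53/3456

Favorable outcomes: C(10,4)·!6 = 210·265 = 55650.
Total outcomes: 10! = 3628800.
Probability = 55650/3628800 = 53/3456.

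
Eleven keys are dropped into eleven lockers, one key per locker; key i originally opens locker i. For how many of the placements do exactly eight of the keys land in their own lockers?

330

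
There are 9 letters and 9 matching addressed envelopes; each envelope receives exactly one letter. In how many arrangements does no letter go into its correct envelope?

133496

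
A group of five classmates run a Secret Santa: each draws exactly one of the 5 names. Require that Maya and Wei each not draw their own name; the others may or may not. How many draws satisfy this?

Inclusion-exclusion on the 2 forbidden self-matches:
Σ_{j=0}^{2} (-1)^j C(2,j)(5-j)!
= C(2,0)·5! - C(2,1)·4! + C(2,2)·3!
= 120 - 48 + 6
= 78

78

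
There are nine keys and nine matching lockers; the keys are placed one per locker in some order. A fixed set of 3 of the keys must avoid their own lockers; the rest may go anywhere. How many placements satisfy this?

Inclusion-exclusion on the 3 forbidden self-matches:
Σ_{j=0}^{3} (-1)^j C(3,j)(9-j)!
= C(3,0)·9! - C(3,1)·8! + C(3,2)·7! - C(3,3)·6!
= 362880 - 120960 + 15120 - 720
= 256320

256320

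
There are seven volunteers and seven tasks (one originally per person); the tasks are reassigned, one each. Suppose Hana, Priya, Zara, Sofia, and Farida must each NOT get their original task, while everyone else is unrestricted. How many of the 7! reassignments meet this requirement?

Let A_j be the event that the j-th constrained one is fixed. By inclusion-exclusion over the 5 events:
Σ_{j=0}^{5} (-1)^j C(5,j)(7-j)!
= C(5,0)·7! - C(5,1)·6! + C(5,2)·5! - C(5,3)·4! + C(5,4)·3! - C(5,5)·2!
= 5040 - 3600 + 1200 - 240 + 30 - 2
= 2428

2428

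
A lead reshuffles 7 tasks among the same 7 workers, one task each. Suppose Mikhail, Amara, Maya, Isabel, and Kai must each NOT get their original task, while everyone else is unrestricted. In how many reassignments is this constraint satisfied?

2428

Let A_j be the event that the j-th constrained one is fixed. By inclusion-exclusion over the 5 events:
Σ_{j=0}^{5} (-1)^j C(5,j)(7-j)!
= C(5,0)·7! - C(5,1)·6! + C(5,2)·5! - C(5,3)·4! + C(5,4)·3! - C(5,5)·2!
= 5040 - 3600 + 1200 - 240 + 30 - 2
= 2428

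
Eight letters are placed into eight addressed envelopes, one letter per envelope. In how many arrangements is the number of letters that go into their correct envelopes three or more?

3235

# with exactly i fixed is C(8,i)·!(8-i); sum over i=3..8:
  i=3: C(8,3)·!5 = 56·44 = 2464
  i=4: C(8,4)·!4 = 70·9 = 630
  i=5: C(8,5)·!3 = 56·2 = 112
  i=6: C(8,6)·!2 = 28·1 = 28
  i=7: C(8,7)·!1 = 8·0 = 0
  i=8: C(8,8)·!0 = 1·1 = 1
Total = 3235.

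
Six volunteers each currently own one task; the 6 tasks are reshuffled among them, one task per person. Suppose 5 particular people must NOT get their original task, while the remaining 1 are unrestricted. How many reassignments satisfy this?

Let A_j be the event that the j-th constrained one is fixed. By inclusion-exclusion over the 5 events:
Σ_{j=0}^{5} (-1)^j C(5,j)(6-j)!
= C(5,0)·6! - C(5,1)·5! + C(5,2)·4! - C(5,3)·3! + C(5,4)·2! - C(5,5)·1!
= 720 - 600 + 240 - 60 + 10 - 1
= 309

309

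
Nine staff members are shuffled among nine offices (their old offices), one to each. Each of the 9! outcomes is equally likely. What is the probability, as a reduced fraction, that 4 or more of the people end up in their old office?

6883/362880

Favorable outcomes: Σ_{i≥4} C(9,i)·!(9-i) = 126·44 + 126·9 + 84·2 + 36·1 + 9·0 + 1·1 = 6883.
Total outcomes: 9! = 362880.
Probability = 6883/362880 = 6883/362880.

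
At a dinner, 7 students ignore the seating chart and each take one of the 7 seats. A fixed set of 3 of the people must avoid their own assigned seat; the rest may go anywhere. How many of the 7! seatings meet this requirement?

Inclusion-exclusion on the 3 forbidden self-matches:
Σ_{j=0}^{3} (-1)^j C(3,j)(7-j)!
= C(3,0)·7! - C(3,1)·6! + C(3,2)·5! - C(3,3)·4!
= 5040 - 2160 + 360 - 24
= 3216

3216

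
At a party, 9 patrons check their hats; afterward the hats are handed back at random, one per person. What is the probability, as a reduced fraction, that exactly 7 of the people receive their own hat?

Favorable outcomes: C(9,7)·!2 = 36·1 = 36.
Total outcomes: 9! = 362880.
Probability = 36/362880 = 1/10080.

1/10080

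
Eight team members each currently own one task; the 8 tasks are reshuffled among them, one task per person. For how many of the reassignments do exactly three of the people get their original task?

2464

Pick the 3 fixed positions: C(8,3) = 56 ways.
The other 5 form a derangement: !5 = 44.
Total: 56 × 44 = 2464.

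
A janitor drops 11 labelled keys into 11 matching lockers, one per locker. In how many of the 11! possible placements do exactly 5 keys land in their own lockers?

122430

Choose which 5 of the 11 are fixed: C(11,5) = 462.
The other 6 form a derangement: !6 = 265.
Total: 462 × 265 = 122430.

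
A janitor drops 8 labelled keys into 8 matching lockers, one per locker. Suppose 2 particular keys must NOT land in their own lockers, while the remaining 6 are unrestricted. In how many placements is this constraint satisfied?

Inclusion-exclusion on the 2 forbidden self-matches:
Σ_{j=0}^{2} (-1)^j C(2,j)(8-j)!
= C(2,0)·8! - C(2,1)·7! + C(2,2)·6!
= 40320 - 10080 + 720
= 30960

30960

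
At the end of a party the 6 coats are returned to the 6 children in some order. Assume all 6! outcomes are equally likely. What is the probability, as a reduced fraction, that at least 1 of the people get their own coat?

Favorable outcomes: Σ_{i≥1} C(6,i)·!(6-i) = 6·44 + 15·9 + 20·2 + 15·1 + 6·0 + 1·1 = 455.
Total outcomes: 6! = 720.
Probability = 455/720 = 91/144.

91/144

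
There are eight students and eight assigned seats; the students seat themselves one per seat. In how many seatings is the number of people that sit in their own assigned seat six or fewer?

# with exactly i fixed is C(8,i)·!(8-i); sum over i=0..6:
  i=0: C(8,0)·!8 = 1·14833 = 14833
  i=1: C(8,1)·!7 = 8·1854 = 14832
  i=2: C(8,2)·!6 = 28·265 = 7420
  i=3: C(8,3)·!5 = 56·44 = 2464
  i=4: C(8,4)·!4 = 70·9 = 630
  i=5: C(8,5)·!3 = 56·2 = 112
  i=6: C(8,6)·!2 = 28·1 = 28
Total = 40319.

40319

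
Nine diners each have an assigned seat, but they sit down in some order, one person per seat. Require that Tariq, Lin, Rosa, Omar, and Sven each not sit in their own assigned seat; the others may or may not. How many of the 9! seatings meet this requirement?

Let A_j be the event that the j-th constrained one is fixed. By inclusion-exclusion over the 5 events:
Σ_{j=0}^{5} (-1)^j C(5,j)(9-j)!
= C(5,0)·9! - C(5,1)·8! + C(5,2)·7! - C(5,3)·6! + C(5,4)·5! - C(5,5)·4!
= 362880 - 201600 + 50400 - 7200 + 600 - 24
= 205056

205056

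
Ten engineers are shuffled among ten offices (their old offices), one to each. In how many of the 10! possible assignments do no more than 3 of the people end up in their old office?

# with exactly i fixed is C(10,i)·!(10-i); sum over i=0..3:
  i=0: C(10,0)·!10 = 1·1334961 = 1334961
  i=1: C(10,1)·!9 = 10·133496 = 1334960
  i=2: C(10,2)·!8 = 45·14833 = 667485
  i=3: C(10,3)·!7 = 120·1854 = 222480
Total = 3559886.

3559886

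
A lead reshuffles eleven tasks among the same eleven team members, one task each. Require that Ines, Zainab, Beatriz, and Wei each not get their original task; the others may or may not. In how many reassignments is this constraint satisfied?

Inclusion-exclusion on the 4 forbidden self-matches:
Σ_{j=0}^{4} (-1)^j C(4,j)(11-j)!
= C(4,0)·11! - C(4,1)·10! + C(4,2)·9! - C(4,3)·8! + C(4,4)·7!
= 39916800 - 14515200 + 2177280 - 161280 + 5040
= 27422640

27422640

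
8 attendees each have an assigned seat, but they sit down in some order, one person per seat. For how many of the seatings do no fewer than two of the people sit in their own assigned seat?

10655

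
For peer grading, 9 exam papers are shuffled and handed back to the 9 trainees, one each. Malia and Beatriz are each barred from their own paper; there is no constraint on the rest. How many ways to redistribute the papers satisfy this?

Inclusion-exclusion on the 2 forbidden self-matches:
Σ_{j=0}^{2} (-1)^j C(2,j)(9-j)!
= C(2,0)·9! - C(2,1)·8! + C(2,2)·7!
= 362880 - 80640 + 5040
= 287280

287280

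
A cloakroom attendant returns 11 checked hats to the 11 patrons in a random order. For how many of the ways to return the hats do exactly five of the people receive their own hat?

122430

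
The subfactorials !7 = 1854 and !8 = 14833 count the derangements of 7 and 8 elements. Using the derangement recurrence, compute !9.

133496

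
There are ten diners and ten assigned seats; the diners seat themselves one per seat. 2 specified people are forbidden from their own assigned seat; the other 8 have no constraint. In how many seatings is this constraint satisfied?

Inclusion-exclusion on the 2 forbidden self-matches:
Σ_{j=0}^{2} (-1)^j C(2,j)(10-j)!
= C(2,0)·10! - C(2,1)·9! + C(2,2)·8!
= 3628800 - 725760 + 40320
= 2943360

2943360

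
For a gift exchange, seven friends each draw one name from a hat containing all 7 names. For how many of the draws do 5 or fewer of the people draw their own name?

5039

# with exactly i fixed is C(7,i)·!(7-i); sum over i=0..5:
  i=0: C(7,0)·!7 = 1·1854 = 1854
  i=1: C(7,1)·!6 = 7·265 = 1855
  i=2: C(7,2)·!5 = 21·44 = 924
  i=3: C(7,3)·!4 = 35·9 = 315
  i=4: C(7,4)·!3 = 35·2 = 70
  i=5: C(7,5)·!2 = 21·1 = 21
Total = 5039.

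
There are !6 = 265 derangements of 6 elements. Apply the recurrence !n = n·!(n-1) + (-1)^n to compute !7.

!7 = 7·265 - 1 = 1854.

1854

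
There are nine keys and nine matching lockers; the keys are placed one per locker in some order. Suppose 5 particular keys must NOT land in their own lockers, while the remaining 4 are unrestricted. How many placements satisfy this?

Inclusion-exclusion on the 5 forbidden self-matches:
Σ_{j=0}^{5} (-1)^j C(5,j)(9-j)!
= C(5,0)·9! - C(5,1)·8! + C(5,2)·7! - C(5,3)·6! + C(5,4)·5! - C(5,5)·4!
= 362880 - 201600 + 50400 - 7200 + 600 - 24
= 205056

205056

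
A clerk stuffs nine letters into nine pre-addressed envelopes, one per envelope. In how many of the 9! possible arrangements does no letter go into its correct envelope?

Use !n = n·!(n-1) + (-1)^n.
!9 = 9·14833 - 1 = 133496

133496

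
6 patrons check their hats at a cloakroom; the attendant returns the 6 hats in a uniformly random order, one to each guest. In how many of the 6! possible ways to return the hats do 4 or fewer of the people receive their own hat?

719

Sum C(6,i)·!(6-i) for i = 0..4:
  i=0: C(6,0)·!6 = 1·265 = 265
  i=1: C(6,1)·!5 = 6·44 = 264
  i=2: C(6,2)·!4 = 15·9 = 135
  i=3: C(6,3)·!3 = 20·2 = 40
  i=4: C(6,4)·!2 = 15·1 = 15
Total = 719.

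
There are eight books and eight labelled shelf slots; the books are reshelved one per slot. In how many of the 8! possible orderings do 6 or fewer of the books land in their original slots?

40319

Sum C(8,i)·!(8-i) for i = 0..6:
  i=0: C(8,0)·!8 = 1·14833 = 14833
  i=1: C(8,1)·!7 = 8·1854 = 14832
  i=2: C(8,2)·!6 = 28·265 = 7420
  i=3: C(8,3)·!5 = 56·44 = 2464
  i=4: C(8,4)·!4 = 70·9 = 630
  i=5: C(8,5)·!3 = 56·2 = 112
  i=6: C(8,6)·!2 = 28·1 = 28
Total = 40319.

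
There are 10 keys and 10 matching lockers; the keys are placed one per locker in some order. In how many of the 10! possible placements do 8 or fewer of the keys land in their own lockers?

3628799

Sum C(10,i)·!(10-i) for i = 0..8:
  i=0: C(10,0)·!10 = 1·1334961 = 1334961
  i=1: C(10,1)·!9 = 10·133496 = 1334960
  i=2: C(10,2)·!8 = 45·14833 = 667485
  i=3: C(10,3)·!7 = 120·1854 = 222480
  i=4: C(10,4)·!6 = 210·265 = 55650
  i=5: C(10,5)·!5 = 252·44 = 11088
  i=6: C(10,6)·!4 = 210·9 = 1890
  i=7: C(10,7)·!3 = 120·2 = 240
  i=8: C(10,8)·!2 = 45·1 = 45
Total = 3628799.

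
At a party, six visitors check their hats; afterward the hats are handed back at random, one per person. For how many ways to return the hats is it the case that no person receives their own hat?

265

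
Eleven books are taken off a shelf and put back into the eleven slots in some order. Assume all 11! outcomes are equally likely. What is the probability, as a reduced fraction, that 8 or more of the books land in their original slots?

193/19958400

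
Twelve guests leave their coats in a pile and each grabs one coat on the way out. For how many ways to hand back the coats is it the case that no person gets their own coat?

176214841

!12 = 12! · Σ_{k=0}^{12} (-1)^k/k!
= 12! - 12!/1! + 12!/2! - 12!/3! + 12!/4! - 12!/5! + 12!/6! - 12!/7! + 12!/8! - 12!/9! + 12!/10! - 12!/11! + 12!/12!
= 479001600 - 479001600 + 239500800 - 79833600 + 19958400 - 3991680 + 665280 - 95040 + 11880 - 1320 + 132 - 12 + 1
= 176214841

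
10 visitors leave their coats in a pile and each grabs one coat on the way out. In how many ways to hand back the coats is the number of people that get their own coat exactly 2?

Pick the 2 fixed positions: C(10,2) = 45 ways.
The other 8 form a derangement: !8 = 14833.
Total: 45 × 14833 = 667485.

667485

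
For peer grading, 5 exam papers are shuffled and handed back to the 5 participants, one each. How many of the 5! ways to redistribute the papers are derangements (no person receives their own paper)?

44

Recurrence: !5 = 4·(!4 + !3).
!5 = 4·(9 + 2) = 4·11 = 44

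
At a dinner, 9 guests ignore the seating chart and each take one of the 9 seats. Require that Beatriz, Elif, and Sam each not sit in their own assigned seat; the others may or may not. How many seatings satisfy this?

256320

Inclusion-exclusion on the 3 forbidden self-matches:
Σ_{j=0}^{3} (-1)^j C(3,j)(9-j)!
= C(3,0)·9! - C(3,1)·8! + C(3,2)·7! - C(3,3)·6!
= 362880 - 120960 + 15120 - 720
= 256320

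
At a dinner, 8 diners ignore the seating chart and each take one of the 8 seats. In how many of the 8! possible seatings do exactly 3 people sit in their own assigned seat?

2464

Pick the 3 fixed positions: C(8,3) = 56 ways.
The remaining 5 must be deranged: !5 = 44.
Total: 56 × 44 = 2464.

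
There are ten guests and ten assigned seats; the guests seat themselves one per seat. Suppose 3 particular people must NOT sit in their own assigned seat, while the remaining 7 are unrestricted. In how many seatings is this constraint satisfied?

Inclusion-exclusion on the 3 forbidden self-matches:
Σ_{j=0}^{3} (-1)^j C(3,j)(10-j)!
= C(3,0)·10! - C(3,1)·9! + C(3,2)·8! - C(3,3)·7!
= 3628800 - 1088640 + 120960 - 5040
= 2656080

2656080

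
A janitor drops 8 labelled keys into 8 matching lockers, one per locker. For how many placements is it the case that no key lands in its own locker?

!8 is the nearest integer to 8!/e.
8! = 40320, and 40320/e ≈ 14832.90, so !8 = 14833.

14833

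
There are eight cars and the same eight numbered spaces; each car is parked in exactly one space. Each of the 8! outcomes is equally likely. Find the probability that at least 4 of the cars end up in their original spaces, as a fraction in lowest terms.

257/13440

Favorable outcomes: Σ_{i≥4} C(8,i)·!(8-i) = 70·9 + 56·2 + 28·1 + 8·0 + 1·1 = 771.
Total outcomes: 8! = 40320.
Probability = 771/40320 = 257/13440.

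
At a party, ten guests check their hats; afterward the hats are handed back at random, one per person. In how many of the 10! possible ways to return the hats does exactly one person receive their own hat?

Pick the single fixed position: C(10,1) = 10 ways.
The remaining 9 must be deranged: !9 = 133496.
Total: 10 × 133496 = 1334960.

1334960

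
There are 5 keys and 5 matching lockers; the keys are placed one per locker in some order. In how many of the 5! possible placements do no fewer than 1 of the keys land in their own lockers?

76

# with exactly i fixed is C(5,i)·!(5-i); sum over i=1..5:
  i=1: C(5,1)·!4 = 5·9 = 45
  i=2: C(5,2)·!3 = 10·2 = 20
  i=3: C(5,3)·!2 = 10·1 = 10
  i=4: C(5,4)·!1 = 5·0 = 0
  i=5: C(5,5)·!0 = 1·1 = 1
Total = 76.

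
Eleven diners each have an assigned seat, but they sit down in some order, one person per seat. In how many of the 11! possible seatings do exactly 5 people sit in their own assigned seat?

122430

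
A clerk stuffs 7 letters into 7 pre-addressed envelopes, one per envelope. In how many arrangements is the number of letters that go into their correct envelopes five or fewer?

5039

Sum C(7,i)·!(7-i) for i = 0..5:
  i=0: C(7,0)·!7 = 1·1854 = 1854
  i=1: C(7,1)·!6 = 7·265 = 1855
  i=2: C(7,2)·!5 = 21·44 = 924
  i=3: C(7,3)·!4 = 35·9 = 315
  i=4: C(7,4)·!3 = 35·2 = 70
  i=5: C(7,5)·!2 = 21·1 = 21
Total = 5039.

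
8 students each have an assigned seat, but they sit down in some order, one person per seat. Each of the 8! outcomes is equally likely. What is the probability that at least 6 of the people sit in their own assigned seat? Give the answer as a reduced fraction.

Favorable outcomes: Σ_{i≥6} C(8,i)·!(8-i) = 28·1 + 8·0 + 1·1 = 29.
Total outcomes: 8! = 40320.
Probability = 29/40320 = 29/40320.

29/40320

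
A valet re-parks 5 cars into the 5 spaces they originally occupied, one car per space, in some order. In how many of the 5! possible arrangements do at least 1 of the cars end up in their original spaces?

76

Sum C(5,i)·!(5-i) for i = 1..5:
  i=1: C(5,1)·!4 = 5·9 = 45
  i=2: C(5,2)·!3 = 10·2 = 20
  i=3: C(5,3)·!2 = 10·1 = 10
  i=4: C(5,4)·!1 = 5·0 = 0
  i=5: C(5,5)·!0 = 1·1 = 1
Total = 76.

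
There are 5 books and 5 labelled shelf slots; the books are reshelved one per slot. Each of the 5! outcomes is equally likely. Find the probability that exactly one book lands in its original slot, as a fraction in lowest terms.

3/8

Favorable outcomes: C(5,1)·!4 = 5·9 = 45.
Total outcomes: 5! = 120.
Probability = 45/120 = 3/8.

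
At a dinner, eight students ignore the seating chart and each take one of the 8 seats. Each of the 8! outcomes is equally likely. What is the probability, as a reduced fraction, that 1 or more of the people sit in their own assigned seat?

3641/5760

Favorable outcomes: Σ_{i≥1} C(8,i)·!(8-i) = 8·1854 + 28·265 + 56·44 + 70·9 + 56·2 + 28·1 + 8·0 + 1·1 = 25487.
Total outcomes: 8! = 40320.
Probability = 25487/40320 = 3641/5760.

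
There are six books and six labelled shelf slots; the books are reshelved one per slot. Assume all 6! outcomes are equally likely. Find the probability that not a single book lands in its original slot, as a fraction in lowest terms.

53/144

Favorable outcomes: !6 = 265.
Total outcomes: 6! = 720.
Probability = 265/720 = 53/144.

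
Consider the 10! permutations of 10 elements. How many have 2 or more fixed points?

958879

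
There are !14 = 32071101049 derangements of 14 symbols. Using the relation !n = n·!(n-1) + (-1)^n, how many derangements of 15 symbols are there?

481066515734

!15 = 15·32071101049 - 1 = 481066515734.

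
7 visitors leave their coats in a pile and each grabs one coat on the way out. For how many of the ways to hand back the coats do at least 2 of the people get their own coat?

Sum C(7,i)·!(7-i) for i = 2..7:
  i=2: C(7,2)·!5 = 21·44 = 924
  i=3: C(7,3)·!4 = 35·9 = 315
  i=4: C(7,4)·!3 = 35·2 = 70
  i=5: C(7,5)·!2 = 21·1 = 21
  i=6: C(7,6)·!1 = 7·0 = 0
  i=7: C(7,7)·!0 = 1·1 = 1
Total = 1331.

1331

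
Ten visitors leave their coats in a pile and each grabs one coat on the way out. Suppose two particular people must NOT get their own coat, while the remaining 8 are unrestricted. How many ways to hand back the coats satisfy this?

Let A_j be the event that the j-th constrained one is fixed. By inclusion-exclusion over the 2 events:
Σ_{j=0}^{2} (-1)^j C(2,j)(10-j)!
= C(2,0)·10! - C(2,1)·9! + C(2,2)·8!
= 3628800 - 725760 + 40320
= 2943360

2943360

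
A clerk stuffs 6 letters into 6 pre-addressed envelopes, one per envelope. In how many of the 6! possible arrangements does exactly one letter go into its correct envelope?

264

Pick the single fixed position: C(6,1) = 6 ways.
The remaining 5 must be deranged: !5 = 44.
Total: 6 × 44 = 264.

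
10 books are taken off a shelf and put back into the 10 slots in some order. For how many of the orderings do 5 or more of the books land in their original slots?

13264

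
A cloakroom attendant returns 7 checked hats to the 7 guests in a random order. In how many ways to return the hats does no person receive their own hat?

1854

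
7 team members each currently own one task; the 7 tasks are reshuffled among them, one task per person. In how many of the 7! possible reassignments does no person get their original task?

Use !n = n·!(n-1) + (-1)^n.
!7 = 7·265 - 1 = 1854

1854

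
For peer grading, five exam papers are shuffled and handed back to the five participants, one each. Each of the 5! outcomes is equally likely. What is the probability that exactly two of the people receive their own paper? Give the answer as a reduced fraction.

1/6

Favorable outcomes: C(5,2)·!3 = 10·2 = 20.
Total outcomes: 5! = 120.
Probability = 20/120 = 1/6.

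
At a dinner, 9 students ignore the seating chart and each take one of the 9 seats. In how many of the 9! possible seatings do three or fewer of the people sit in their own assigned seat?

Sum C(9,i)·!(9-i) for i = 0..3:
  i=0: C(9,0)·!9 = 1·133496 = 133496
  i=1: C(9,1)·!8 = 9·14833 = 133497
  i=2: C(9,2)·!7 = 36·1854 = 66744
  i=3: C(9,3)·!6 = 84·265 = 22260
Total = 355997.

355997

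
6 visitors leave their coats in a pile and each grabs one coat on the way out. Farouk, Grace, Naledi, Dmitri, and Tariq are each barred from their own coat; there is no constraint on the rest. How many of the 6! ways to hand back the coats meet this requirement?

Inclusion-exclusion on the 5 forbidden self-matches:
Σ_{j=0}^{5} (-1)^j C(5,j)(6-j)!
= C(5,0)·6! - C(5,1)·5! + C(5,2)·4! - C(5,3)·3! + C(5,4)·2! - C(5,5)·1!
= 720 - 600 + 240 - 60 + 10 - 1
= 309

309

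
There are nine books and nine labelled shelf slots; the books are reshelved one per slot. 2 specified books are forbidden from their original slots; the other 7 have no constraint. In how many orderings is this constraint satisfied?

Inclusion-exclusion on the 2 forbidden self-matches:
Σ_{j=0}^{2} (-1)^j C(2,j)(9-j)!
= C(2,0)·9! - C(2,1)·8! + C(2,2)·7!
= 362880 - 80640 + 5040
= 287280

287280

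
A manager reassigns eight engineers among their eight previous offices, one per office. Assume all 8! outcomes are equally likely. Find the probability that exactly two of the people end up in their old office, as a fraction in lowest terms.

53/288

Favorable outcomes: C(8,2)·!6 = 28·265 = 7420.
Total outcomes: 8! = 40320.
Probability = 7420/40320 = 53/288.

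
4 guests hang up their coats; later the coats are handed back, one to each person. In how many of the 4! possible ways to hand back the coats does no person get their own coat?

9

Use !n = (n-1)(!(n-1) + !(n-2)).
!4 = 3·(2 + 1) = 3·3 = 9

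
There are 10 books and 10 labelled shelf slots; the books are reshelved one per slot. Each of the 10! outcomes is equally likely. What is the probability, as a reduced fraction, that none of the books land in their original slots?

16481/44800

Favorable outcomes: !10 = 1334961.
Total outcomes: 10! = 3628800.
Probability = 1334961/3628800 = 16481/44800.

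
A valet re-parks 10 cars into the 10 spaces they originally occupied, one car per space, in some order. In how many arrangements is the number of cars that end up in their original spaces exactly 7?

240

Pick the 7 fixed positions: C(10,7) = 120 ways.
The other 3 form a derangement: !3 = 2.
Total: 120 × 2 = 240.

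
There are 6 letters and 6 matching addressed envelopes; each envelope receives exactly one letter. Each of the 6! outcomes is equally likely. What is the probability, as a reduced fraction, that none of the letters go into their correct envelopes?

53/144

Favorable outcomes: !6 = 265.
Total outcomes: 6! = 720.
Probability = 265/720 = 53/144.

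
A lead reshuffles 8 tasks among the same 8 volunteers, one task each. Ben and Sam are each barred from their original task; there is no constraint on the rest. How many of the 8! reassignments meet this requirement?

Let A_j be the event that the j-th constrained one is fixed. By inclusion-exclusion over the 2 events:
Σ_{j=0}^{2} (-1)^j C(2,j)(8-j)!
= C(2,0)·8! - C(2,1)·7! + C(2,2)·6!
= 40320 - 10080 + 720
= 30960

30960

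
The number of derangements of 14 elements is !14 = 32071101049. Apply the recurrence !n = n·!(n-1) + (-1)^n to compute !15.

481066515734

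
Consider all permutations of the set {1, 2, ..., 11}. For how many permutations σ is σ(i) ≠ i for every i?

14684570

!11 is the nearest integer to 11!/e.
11! = 39916800, and 39916800/e ≈ 14684570.08, so !11 = 14684570.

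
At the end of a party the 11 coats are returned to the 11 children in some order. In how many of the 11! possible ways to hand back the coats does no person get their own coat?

!11 is the nearest integer to 11!/e.
11! = 39916800, and 39916800/e ≈ 14684570.08, so !11 = 14684570.

14684570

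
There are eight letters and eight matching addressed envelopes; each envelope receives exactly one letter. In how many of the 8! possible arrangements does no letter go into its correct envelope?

!8 is the nearest integer to 8!/e.
8! = 40320, and 40320/e ≈ 14832.90, so !8 = 14833.

14833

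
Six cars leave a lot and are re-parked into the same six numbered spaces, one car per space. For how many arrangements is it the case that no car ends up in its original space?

Recurrence: !6 = 5·(!5 + !4).
!6 = 5·(44 + 9) = 5·53 = 265

265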